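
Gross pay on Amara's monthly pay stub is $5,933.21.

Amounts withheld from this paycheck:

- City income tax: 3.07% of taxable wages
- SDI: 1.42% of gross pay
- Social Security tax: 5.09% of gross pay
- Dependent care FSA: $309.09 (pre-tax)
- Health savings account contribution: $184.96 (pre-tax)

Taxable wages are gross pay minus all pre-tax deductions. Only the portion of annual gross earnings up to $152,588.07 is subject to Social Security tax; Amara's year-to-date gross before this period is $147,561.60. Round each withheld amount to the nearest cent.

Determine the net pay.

$4,932.08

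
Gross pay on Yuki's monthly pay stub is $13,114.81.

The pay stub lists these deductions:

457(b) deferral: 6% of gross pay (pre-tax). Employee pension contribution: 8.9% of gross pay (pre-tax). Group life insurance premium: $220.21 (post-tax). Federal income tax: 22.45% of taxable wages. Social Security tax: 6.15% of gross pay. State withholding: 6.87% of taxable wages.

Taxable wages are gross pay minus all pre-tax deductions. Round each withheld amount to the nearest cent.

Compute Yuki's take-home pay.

Employee pension contribution: $13,114.81 × 0.089 = $1,167.22
457(b) deferral: $13,114.81 × 0.06 = $786.89
Pre-tax total = $1,167.22 + $786.89 = $1,954.11
Taxable wages = $13,114.81 − $1,954.11 = $11,160.70
Federal income tax: $11,160.70 × 0.2245 = $2,505.58
State withholding: $11,160.70 × 0.0687 = $766.74
Social Security tax: $13,114.81 × 0.0615 = $806.56
Group life insurance premium: $220.21
Total deductions = $1,167.22 + $786.89 + $2,505.58 + $766.74 + $806.56 + $220.21 = $6,253.20
Net pay = $13,114.81 − $6,253.20 = $6,861.61

$6,861.61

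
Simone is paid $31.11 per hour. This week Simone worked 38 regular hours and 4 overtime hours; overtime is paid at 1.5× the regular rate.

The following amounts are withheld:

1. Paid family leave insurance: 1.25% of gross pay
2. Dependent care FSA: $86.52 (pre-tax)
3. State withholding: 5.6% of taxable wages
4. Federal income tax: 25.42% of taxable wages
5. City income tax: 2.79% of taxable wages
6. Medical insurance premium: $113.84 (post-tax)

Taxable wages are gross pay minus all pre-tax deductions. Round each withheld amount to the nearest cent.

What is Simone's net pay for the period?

Regular pay: 38 × $31.11 = $1182.18
Overtime pay: 4 × $31.11 × 1.5 = $186.66
Gross pay = $1182.18 + $186.66 = $1368.84
Dependent care FSA: $86.52
Taxable wages = $1368.84 − $86.52 = $1282.32
Federal income tax: $1282.32 × 0.2542 = $325.97
State withholding: $1282.32 × 0.056 = $71.81
City income tax: $1282.32 × 0.0279 = $35.78
Paid family leave insurance: $1368.84 × 0.0125 = $17.11
Medical insurance premium: $113.84
Total deductions = $86.52 + $325.97 + $71.81 + $35.78 + $17.11 + $113.84 = $651.03
Net pay = $1368.84 − $651.03 = $717.81

$717.81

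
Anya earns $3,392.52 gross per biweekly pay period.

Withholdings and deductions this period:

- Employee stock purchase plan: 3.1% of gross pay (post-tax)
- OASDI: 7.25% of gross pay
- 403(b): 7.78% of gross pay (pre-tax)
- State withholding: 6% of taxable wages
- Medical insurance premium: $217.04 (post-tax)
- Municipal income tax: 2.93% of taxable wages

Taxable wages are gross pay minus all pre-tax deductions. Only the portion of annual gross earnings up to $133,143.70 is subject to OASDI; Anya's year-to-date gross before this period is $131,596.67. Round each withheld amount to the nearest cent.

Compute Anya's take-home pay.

403(b): $3,392.52 × 0.0778 = $263.94
Taxable wages = $3,392.52 − $263.94 = $3,128.58
Municipal income tax: $3,128.58 × 0.0293 = $91.67
State withholding: $3,128.58 × 0.06 = $187.71
OASDI: only $133,143.70 − $131,596.67 = $1,547.03 of this check is subject → $1,547.03 × 0.0725 = $112.16
Employee stock purchase plan: $3,392.52 × 0.031 = $105.17
Medical insurance premium: $217.04
Total deductions = $263.94 + $91.67 + $187.71 + $112.16 + $105.17 + $217.04 = $977.69
Net pay = $3,392.52 − $977.69 = $2,414.83

$2,414.83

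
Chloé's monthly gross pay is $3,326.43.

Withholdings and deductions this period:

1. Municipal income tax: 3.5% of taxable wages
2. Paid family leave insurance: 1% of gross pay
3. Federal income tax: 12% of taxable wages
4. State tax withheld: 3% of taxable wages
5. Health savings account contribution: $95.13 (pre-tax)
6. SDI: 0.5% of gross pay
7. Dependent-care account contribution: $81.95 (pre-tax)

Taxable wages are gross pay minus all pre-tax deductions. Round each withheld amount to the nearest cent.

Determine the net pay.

$2,516.83

Dependent-care account contribution: $81.95
Health savings account contribution: $95.13
Pre-tax total = $81.95 + $95.13 = $177.08
Taxable wages = $3,326.43 − $177.08 = $3,149.35
Federal income tax: $3,149.35 × 0.12 = $377.92
State tax withheld: $3,149.35 × 0.03 = $94.48
Municipal income tax: $3,149.35 × 0.035 = $110.23
SDI: $3,326.43 × 0.005 = $16.63
Paid family leave insurance: $3,326.43 × 0.01 = $33.26
Total deductions = $81.95 + $95.13 + $377.92 + $94.48 + $110.23 + $16.63 + $33.26 = $809.60
Net pay = $3,326.43 − $809.60 = $2,516.83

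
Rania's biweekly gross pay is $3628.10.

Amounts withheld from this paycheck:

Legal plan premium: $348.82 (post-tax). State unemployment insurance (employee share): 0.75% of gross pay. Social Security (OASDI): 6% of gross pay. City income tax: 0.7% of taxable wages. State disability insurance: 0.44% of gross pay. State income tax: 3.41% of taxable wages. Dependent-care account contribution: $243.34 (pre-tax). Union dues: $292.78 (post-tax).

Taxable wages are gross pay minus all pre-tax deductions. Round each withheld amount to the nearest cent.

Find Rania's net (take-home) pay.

$2343.19

Dependent-care account contribution: $243.34
Taxable wages = $3628.10 − $243.34 = $3384.76
State income tax: $3384.76 × 0.0341 = $115.42
City income tax: $3384.76 × 0.007 = $23.69
State unemployment insurance (employee share): $3628.10 × 0.0075 = $27.21
State disability insurance: $3628.10 × 0.0044 = $15.96
Social Security (OASDI): $3628.10 × 0.06 = $217.69
Union dues: $292.78
Legal plan premium: $348.82
Total deductions = $243.34 + $115.42 + $23.69 + $27.21 + $15.96 + $217.69 + $292.78 + $348.82 = $1284.91
Net pay = $3628.10 − $1284.91 = $2343.19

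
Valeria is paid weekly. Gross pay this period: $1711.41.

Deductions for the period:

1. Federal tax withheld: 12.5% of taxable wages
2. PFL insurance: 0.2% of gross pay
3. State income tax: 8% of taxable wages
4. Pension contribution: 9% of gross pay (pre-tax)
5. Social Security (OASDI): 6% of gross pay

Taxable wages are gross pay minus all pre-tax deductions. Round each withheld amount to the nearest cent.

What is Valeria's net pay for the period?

$1132.02

Pension contribution: $1711.41 × 0.09 = $154.03
Taxable wages = $1711.41 − $154.03 = $1557.38
Federal tax withheld: $1557.38 × 0.125 = $194.67
State income tax: $1557.38 × 0.08 = $124.59
PFL insurance: $1711.41 × 0.002 = $3.42
Social Security (OASDI): $1711.41 × 0.06 = $102.68
Total deductions = $154.03 + $194.67 + $124.59 + $3.42 + $102.68 = $579.39
Net pay = $1711.41 − $579.39 = $1132.02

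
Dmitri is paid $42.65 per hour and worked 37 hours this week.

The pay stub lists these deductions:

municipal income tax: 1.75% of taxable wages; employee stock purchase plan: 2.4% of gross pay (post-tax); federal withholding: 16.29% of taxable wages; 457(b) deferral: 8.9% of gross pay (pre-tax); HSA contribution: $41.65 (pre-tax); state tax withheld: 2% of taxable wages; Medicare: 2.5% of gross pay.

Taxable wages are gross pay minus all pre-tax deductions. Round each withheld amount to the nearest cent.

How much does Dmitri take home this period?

Gross pay: 37 × $42.65 = $1578.05
457(b) deferral: $1578.05 × 0.089 = $140.45
HSA contribution: $41.65
Pre-tax total = $140.45 + $41.65 = $182.10
Taxable wages = $1578.05 − $182.10 = $1395.95
State tax withheld: $1395.95 × 0.02 = $27.92
Federal withholding: $1395.95 × 0.1629 = $227.40
Municipal income tax: $1395.95 × 0.0175 = $24.43
Medicare: $1578.05 × 0.025 = $39.45
Employee stock purchase plan: $1578.05 × 0.024 = $37.87
Total deductions = $140.45 + $41.65 + $27.92 + $227.40 + $24.43 + $39.45 + $37.87 = $539.17
Net pay = $1578.05 − $539.17 = $1038.88

$1038.88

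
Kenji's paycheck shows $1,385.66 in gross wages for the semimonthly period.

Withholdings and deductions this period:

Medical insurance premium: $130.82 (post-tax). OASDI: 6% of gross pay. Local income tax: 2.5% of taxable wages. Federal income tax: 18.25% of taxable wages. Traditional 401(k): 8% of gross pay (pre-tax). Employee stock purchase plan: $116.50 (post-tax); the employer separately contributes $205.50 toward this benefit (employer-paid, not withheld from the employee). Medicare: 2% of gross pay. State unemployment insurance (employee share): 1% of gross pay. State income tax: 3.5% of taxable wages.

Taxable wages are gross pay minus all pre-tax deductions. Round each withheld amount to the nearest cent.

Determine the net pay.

Traditional 401(k): $1,385.66 × 0.08 = $110.85
Taxable wages = $1,385.66 − $110.85 = $1,274.81
State income tax: $1,274.81 × 0.035 = $44.62
Local income tax: $1,274.81 × 0.025 = $31.87
Federal income tax: $1,274.81 × 0.1825 = $232.65
State unemployment insurance (employee share): $1,385.66 × 0.01 = $13.86
OASDI: $1,385.66 × 0.06 = $83.14
Medicare: $1,385.66 × 0.02 = $27.71
Medical insurance premium: $130.82
Employee stock purchase plan: $116.50
(Employer's $205.50 toward employee stock purchase plan is not withheld from the employee.)
Total deductions = $110.85 + $44.62 + $31.87 + $232.65 + $13.86 + $83.14 + $27.71 + $130.82 + $116.50 = $792.02
Net pay = $1,385.66 − $792.02 = $593.64

$593.64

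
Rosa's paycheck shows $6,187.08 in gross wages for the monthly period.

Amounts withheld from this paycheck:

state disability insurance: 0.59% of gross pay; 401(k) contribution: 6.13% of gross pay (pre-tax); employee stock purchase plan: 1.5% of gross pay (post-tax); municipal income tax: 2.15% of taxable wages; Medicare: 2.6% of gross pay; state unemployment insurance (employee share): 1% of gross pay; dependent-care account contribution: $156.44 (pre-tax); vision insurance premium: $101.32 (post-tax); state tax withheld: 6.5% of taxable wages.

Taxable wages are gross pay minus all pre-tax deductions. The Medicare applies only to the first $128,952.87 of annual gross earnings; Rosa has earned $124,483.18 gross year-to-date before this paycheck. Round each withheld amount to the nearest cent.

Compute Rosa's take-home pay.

$4,753.82

401(k) contribution: $6,187.08 × 0.0613 = $379.27
Dependent-care account contribution: $156.44
Pre-tax total = $379.27 + $156.44 = $535.71
Taxable wages = $6,187.08 − $535.71 = $5,651.37
Municipal income tax: $5,651.37 × 0.0215 = $121.50
State tax withheld: $5,651.37 × 0.065 = $367.34
State disability insurance: $6,187.08 × 0.0059 = $36.50
State unemployment insurance (employee share): $6,187.08 × 0.01 = $61.87
Medicare: only $128,952.87 − $124,483.18 = $4,469.69 of this check is subject → $4,469.69 × 0.026 = $116.21
Employee stock purchase plan: $6,187.08 × 0.015 = $92.81
Vision insurance premium: $101.32
Total deductions = $379.27 + $156.44 + $121.50 + $367.34 + $36.50 + $61.87 + $116.21 + $92.81 + $101.32 = $1,433.26
Net pay = $6,187.08 − $1,433.26 = $4,753.82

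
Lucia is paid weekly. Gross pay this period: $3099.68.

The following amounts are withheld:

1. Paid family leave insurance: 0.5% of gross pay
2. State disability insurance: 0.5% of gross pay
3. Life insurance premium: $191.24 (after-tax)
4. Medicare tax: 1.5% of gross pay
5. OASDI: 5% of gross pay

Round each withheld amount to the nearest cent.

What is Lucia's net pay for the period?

$2675.96

Medicare tax: $3099.68 × 0.015 = $46.50
OASDI: $3099.68 × 0.05 = $154.98
Paid family leave insurance: $3099.68 × 0.005 = $15.50
State disability insurance: $3099.68 × 0.005 = $15.50
Life insurance premium: $191.24
Total deductions = $46.50 + $154.98 + $15.50 + $15.50 + $191.24 = $423.72
Net pay = $3099.68 − $423.72 = $2675.96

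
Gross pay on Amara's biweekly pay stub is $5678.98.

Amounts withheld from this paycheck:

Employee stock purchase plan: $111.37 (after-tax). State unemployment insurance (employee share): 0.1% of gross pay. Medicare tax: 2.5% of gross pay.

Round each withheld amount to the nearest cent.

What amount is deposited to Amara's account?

State unemployment insurance (employee share): $5678.98 × 0.001 = $5.68
Medicare tax: $5678.98 × 0.025 = $141.97
Employee stock purchase plan: $111.37
Total deductions = $5.68 + $141.97 + $111.37 = $259.02
Net pay = $5678.98 − $259.02 = $5419.96

$5419.96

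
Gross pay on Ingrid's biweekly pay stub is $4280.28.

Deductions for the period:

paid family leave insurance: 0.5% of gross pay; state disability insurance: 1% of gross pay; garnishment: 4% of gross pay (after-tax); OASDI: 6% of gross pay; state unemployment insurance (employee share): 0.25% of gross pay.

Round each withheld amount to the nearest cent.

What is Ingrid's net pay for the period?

Paid family leave insurance: $4280.28 × 0.005 = $21.40
OASDI: $4280.28 × 0.06 = $256.82
State disability insurance: $4280.28 × 0.01 = $42.80
State unemployment insurance (employee share): $4280.28 × 0.0025 = $10.70
Garnishment: $4280.28 × 0.04 = $171.21
Total deductions = $21.40 + $256.82 + $42.80 + $10.70 + $171.21 = $502.93
Net pay = $4280.28 − $502.93 = $3777.35

$3777.35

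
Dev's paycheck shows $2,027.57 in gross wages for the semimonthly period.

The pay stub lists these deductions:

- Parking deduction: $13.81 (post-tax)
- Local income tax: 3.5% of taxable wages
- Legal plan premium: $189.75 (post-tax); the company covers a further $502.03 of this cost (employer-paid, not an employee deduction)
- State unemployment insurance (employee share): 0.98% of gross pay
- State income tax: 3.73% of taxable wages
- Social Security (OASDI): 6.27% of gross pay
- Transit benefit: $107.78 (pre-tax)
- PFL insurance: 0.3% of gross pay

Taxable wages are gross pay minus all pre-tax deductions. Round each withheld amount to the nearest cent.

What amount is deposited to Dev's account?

Transit benefit: $107.78
Taxable wages = $2,027.57 − $107.78 = $1,919.79
Local income tax: $1,919.79 × 0.035 = $67.19
State income tax: $1,919.79 × 0.0373 = $71.61
Social Security (OASDI): $2,027.57 × 0.0627 = $127.13
State unemployment insurance (employee share): $2,027.57 × 0.0098 = $19.87
PFL insurance: $2,027.57 × 0.003 = $6.08
Parking deduction: $13.81
Legal plan premium: $189.75
(Employer's $502.03 toward legal plan premium is not withheld from the employee.)
Total deductions = $107.78 + $67.19 + $71.61 + $127.13 + $19.87 + $6.08 + $13.81 + $189.75 = $603.22
Net pay = $2,027.57 − $603.22 = $1,424.35

$1,424.35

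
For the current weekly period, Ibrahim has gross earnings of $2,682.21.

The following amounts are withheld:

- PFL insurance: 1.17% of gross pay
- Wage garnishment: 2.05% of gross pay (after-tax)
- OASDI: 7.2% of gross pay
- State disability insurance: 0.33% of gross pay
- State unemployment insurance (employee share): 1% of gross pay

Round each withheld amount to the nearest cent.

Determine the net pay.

State disability insurance: $2,682.21 × 0.0033 = $8.85
State unemployment insurance (employee share): $2,682.21 × 0.01 = $26.82
OASDI: $2,682.21 × 0.072 = $193.12
PFL insurance: $2,682.21 × 0.0117 = $31.38
Wage garnishment: $2,682.21 × 0.0205 = $54.99
Total deductions = $8.85 + $26.82 + $193.12 + $31.38 + $54.99 = $315.16
Net pay = $2,682.21 − $315.16 = $2,367.05

$2,367.05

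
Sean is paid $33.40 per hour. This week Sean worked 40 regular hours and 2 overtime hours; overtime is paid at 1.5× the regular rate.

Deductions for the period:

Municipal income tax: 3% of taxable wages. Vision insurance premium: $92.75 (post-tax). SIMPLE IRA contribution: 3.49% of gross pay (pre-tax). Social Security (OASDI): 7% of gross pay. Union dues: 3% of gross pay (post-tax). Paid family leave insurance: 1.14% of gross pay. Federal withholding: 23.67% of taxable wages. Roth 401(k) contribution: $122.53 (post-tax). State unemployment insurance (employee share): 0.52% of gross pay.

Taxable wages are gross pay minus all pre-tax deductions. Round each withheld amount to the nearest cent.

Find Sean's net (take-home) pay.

$633.67

Regular pay: 40 × $33.40 = $1,336.00
Overtime pay: 2 × $33.40 × 1.5 = $100.20
Gross pay = $1,336.00 + $100.20 = $1,436.20
SIMPLE IRA contribution: $1,436.20 × 0.0349 = $50.12
Taxable wages = $1,436.20 − $50.12 = $1,386.08
Federal withholding: $1,386.08 × 0.2367 = $328.09
Municipal income tax: $1,386.08 × 0.03 = $41.58
State unemployment insurance (employee share): $1,436.20 × 0.0052 = $7.47
Social Security (OASDI): $1,436.20 × 0.07 = $100.53
Paid family leave insurance: $1,436.20 × 0.0114 = $16.37
Union dues: $1,436.20 × 0.03 = $43.09
Roth 401(k) contribution: $122.53
Vision insurance premium: $92.75
Total deductions = $50.12 + $328.09 + $41.58 + $7.47 + $100.53 + $16.37 + $43.09 + $122.53 + $92.75 = $802.53
Net pay = $1,436.20 − $802.53 = $633.67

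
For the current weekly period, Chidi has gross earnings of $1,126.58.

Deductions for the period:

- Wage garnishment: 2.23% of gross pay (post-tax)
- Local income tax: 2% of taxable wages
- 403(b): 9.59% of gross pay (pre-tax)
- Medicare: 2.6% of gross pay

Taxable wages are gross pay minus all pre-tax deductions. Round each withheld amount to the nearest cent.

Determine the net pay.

$943.76

403(b): $1,126.58 × 0.0959 = $108.04
Taxable wages = $1,126.58 − $108.04 = $1,018.54
Local income tax: $1,018.54 × 0.02 = $20.37
Medicare: $1,126.58 × 0.026 = $29.29
Wage garnishment: $1,126.58 × 0.0223 = $25.12
Total deductions = $108.04 + $20.37 + $29.29 + $25.12 = $182.82
Net pay = $1,126.58 − $182.82 = $943.76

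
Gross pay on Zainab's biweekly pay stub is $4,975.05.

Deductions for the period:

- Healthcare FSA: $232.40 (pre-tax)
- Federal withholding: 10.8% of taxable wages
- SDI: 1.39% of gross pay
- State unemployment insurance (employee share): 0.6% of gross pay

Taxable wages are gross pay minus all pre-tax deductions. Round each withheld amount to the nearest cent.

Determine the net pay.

$4,131.44

Healthcare FSA: $232.40
Taxable wages = $4,975.05 − $232.40 = $4,742.65
Federal withholding: $4,742.65 × 0.108 = $512.21
State unemployment insurance (employee share): $4,975.05 × 0.006 = $29.85
SDI: $4,975.05 × 0.0139 = $69.15
Total deductions = $232.40 + $512.21 + $29.85 + $69.15 = $843.61
Net pay = $4,975.05 − $843.61 = $4,131.44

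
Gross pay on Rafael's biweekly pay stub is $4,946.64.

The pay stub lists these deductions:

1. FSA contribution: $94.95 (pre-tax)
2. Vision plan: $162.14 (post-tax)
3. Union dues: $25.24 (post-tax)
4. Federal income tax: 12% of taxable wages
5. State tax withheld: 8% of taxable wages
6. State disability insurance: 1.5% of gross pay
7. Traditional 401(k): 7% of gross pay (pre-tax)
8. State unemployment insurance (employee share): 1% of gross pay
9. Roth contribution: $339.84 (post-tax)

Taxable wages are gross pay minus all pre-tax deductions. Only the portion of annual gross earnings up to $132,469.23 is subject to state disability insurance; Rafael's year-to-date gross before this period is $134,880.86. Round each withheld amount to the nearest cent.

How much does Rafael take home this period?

Traditional 401(k): $4,946.64 × 0.07 = $346.26
FSA contribution: $94.95
Pre-tax total = $346.26 + $94.95 = $441.21
Taxable wages = $4,946.64 − $441.21 = $4,505.43
Federal income tax: $4,505.43 × 0.12 = $540.65
State tax withheld: $4,505.43 × 0.08 = $360.43
State unemployment insurance (employee share): $4,946.64 × 0.01 = $49.47
State disability insurance: annual cap $132,469.23 already reached (YTD $134,880.86), so $0.00
Roth contribution: $339.84
Union dues: $25.24
Vision plan: $162.14
Total deductions = $346.26 + $94.95 + $540.65 + $360.43 + $49.47 + $0.00 + $339.84 + $25.24 + $162.14 = $1,918.98
Net pay = $4,946.64 − $1,918.98 = $3,027.66

$3,027.66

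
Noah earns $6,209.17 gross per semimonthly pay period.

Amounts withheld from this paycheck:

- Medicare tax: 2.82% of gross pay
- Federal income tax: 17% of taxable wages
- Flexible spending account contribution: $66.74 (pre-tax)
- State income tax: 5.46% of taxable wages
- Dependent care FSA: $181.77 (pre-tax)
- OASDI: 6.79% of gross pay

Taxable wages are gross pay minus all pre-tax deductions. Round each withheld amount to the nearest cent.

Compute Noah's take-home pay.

$4,025.20

Flexible spending account contribution: $66.74
Dependent care FSA: $181.77
Pre-tax total = $66.74 + $181.77 = $248.51
Taxable wages = $6,209.17 − $248.51 = $5,960.66
Federal income tax: $5,960.66 × 0.17 = $1,013.31
State income tax: $5,960.66 × 0.0546 = $325.45
Medicare tax: $6,209.17 × 0.0282 = $175.10
OASDI: $6,209.17 × 0.0679 = $421.60
Total deductions = $66.74 + $181.77 + $1,013.31 + $325.45 + $175.10 + $421.60 = $2,183.97
Net pay = $6,209.17 − $2,183.97 = $4,025.20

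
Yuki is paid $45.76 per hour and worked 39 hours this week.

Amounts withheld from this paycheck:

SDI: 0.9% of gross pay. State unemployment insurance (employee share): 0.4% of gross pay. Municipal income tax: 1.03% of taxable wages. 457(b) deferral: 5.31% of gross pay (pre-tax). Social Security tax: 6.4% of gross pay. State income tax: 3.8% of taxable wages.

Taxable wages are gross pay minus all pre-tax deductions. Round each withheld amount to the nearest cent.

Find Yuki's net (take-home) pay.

Gross pay: 39 × $45.76 = $1,784.64
457(b) deferral: $1,784.64 × 0.0531 = $94.76
Taxable wages = $1,784.64 − $94.76 = $1,689.88
State income tax: $1,689.88 × 0.038 = $64.22
Municipal income tax: $1,689.88 × 0.0103 = $17.41
Social Security tax: $1,784.64 × 0.064 = $114.22
SDI: $1,784.64 × 0.009 = $16.06
State unemployment insurance (employee share): $1,784.64 × 0.004 = $7.14
Total deductions = $94.76 + $64.22 + $17.41 + $114.22 + $16.06 + $7.14 = $313.81
Net pay = $1,784.64 − $313.81 = $1,470.83

$1,470.83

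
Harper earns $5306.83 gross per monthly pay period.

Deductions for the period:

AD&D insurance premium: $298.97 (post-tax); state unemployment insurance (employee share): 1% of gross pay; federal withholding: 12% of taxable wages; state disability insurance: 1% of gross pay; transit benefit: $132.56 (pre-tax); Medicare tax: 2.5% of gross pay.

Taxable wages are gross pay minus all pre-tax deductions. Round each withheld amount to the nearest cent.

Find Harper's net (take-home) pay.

Transit benefit: $132.56
Taxable wages = $5306.83 − $132.56 = $5174.27
Federal withholding: $5174.27 × 0.12 = $620.91
State unemployment insurance (employee share): $5306.83 × 0.01 = $53.07
State disability insurance: $5306.83 × 0.01 = $53.07
Medicare tax: $5306.83 × 0.025 = $132.67
AD&D insurance premium: $298.97
Total deductions = $132.56 + $620.91 + $53.07 + $53.07 + $132.67 + $298.97 = $1291.25
Net pay = $5306.83 − $1291.25 = $4015.58

$4015.58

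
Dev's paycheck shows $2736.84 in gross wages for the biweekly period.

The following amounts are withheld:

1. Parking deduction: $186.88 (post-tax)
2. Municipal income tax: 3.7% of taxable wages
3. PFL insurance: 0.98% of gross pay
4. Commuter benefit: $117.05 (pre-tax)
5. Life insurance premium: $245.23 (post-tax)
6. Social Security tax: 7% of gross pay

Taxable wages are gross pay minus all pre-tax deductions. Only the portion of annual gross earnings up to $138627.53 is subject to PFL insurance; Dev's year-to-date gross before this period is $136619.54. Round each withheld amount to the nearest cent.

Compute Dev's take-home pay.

$1879.49

Commuter benefit: $117.05
Taxable wages = $2736.84 − $117.05 = $2619.79
Municipal income tax: $2619.79 × 0.037 = $96.93
PFL insurance: only $138627.53 − $136619.54 = $2007.99 of this check is subject → $2007.99 × 0.0098 = $19.68
Social Security tax: $2736.84 × 0.07 = $191.58
Parking deduction: $186.88
Life insurance premium: $245.23
Total deductions = $117.05 + $96.93 + $19.68 + $191.58 + $186.88 + $245.23 = $857.35
Net pay = $2736.84 − $857.35 = $1879.49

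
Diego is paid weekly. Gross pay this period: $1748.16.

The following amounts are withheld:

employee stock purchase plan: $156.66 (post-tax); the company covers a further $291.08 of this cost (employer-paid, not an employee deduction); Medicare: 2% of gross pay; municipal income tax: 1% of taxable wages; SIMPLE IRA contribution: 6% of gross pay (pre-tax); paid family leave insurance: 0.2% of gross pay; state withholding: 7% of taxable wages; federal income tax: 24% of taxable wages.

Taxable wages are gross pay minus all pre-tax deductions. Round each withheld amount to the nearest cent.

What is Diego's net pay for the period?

SIMPLE IRA contribution: $1748.16 × 0.06 = $104.89
Taxable wages = $1748.16 − $104.89 = $1643.27
State withholding: $1643.27 × 0.07 = $115.03
Federal income tax: $1643.27 × 0.24 = $394.38
Municipal income tax: $1643.27 × 0.01 = $16.43
Medicare: $1748.16 × 0.02 = $34.96
Paid family leave insurance: $1748.16 × 0.002 = $3.50
Employee stock purchase plan: $156.66
(Employer's $291.08 toward employee stock purchase plan is not withheld from the employee.)
Total deductions = $104.89 + $115.03 + $394.38 + $16.43 + $34.96 + $3.50 + $156.66 = $825.85
Net pay = $1748.16 − $825.85 = $922.31

$922.31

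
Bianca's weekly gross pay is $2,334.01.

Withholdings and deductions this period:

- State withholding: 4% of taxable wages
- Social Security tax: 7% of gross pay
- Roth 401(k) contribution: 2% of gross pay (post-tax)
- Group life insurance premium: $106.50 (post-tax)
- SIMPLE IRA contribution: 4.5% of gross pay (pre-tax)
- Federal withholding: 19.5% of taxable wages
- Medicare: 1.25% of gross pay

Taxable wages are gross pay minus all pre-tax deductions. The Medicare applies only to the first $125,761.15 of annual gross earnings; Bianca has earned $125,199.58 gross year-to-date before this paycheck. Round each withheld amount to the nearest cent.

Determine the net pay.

$1,381.59

SIMPLE IRA contribution: $2,334.01 × 0.045 = $105.03
Taxable wages = $2,334.01 − $105.03 = $2,228.98
State withholding: $2,228.98 × 0.04 = $89.16
Federal withholding: $2,228.98 × 0.195 = $434.65
Social Security tax: $2,334.01 × 0.07 = $163.38
Medicare: only $125,761.15 − $125,199.58 = $561.57 of this check is subject → $561.57 × 0.0125 = $7.02
Group life insurance premium: $106.50
Roth 401(k) contribution: $2,334.01 × 0.02 = $46.68
Total deductions = $105.03 + $89.16 + $434.65 + $163.38 + $7.02 + $106.50 + $46.68 = $952.42
Net pay = $2,334.01 − $952.42 = $1,381.59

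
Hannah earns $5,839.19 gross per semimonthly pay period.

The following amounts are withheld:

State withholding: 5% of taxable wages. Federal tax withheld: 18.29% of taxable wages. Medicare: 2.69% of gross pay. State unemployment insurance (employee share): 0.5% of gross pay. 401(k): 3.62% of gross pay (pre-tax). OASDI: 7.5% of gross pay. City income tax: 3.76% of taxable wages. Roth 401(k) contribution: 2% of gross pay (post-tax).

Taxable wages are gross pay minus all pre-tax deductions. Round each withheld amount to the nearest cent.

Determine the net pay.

$3,364.49

401(k): $5,839.19 × 0.0362 = $211.38
Taxable wages = $5,839.19 − $211.38 = $5,627.81
State withholding: $5,627.81 × 0.05 = $281.39
City income tax: $5,627.81 × 0.0376 = $211.61
Federal tax withheld: $5,627.81 × 0.1829 = $1,029.33
Medicare: $5,839.19 × 0.0269 = $157.07
State unemployment insurance (employee share): $5,839.19 × 0.005 = $29.20
OASDI: $5,839.19 × 0.075 = $437.94
Roth 401(k) contribution: $5,839.19 × 0.02 = $116.78
Total deductions = $211.38 + $281.39 + $211.61 + $1,029.33 + $157.07 + $29.20 + $437.94 + $116.78 = $2,474.70
Net pay = $5,839.19 − $2,474.70 = $3,364.49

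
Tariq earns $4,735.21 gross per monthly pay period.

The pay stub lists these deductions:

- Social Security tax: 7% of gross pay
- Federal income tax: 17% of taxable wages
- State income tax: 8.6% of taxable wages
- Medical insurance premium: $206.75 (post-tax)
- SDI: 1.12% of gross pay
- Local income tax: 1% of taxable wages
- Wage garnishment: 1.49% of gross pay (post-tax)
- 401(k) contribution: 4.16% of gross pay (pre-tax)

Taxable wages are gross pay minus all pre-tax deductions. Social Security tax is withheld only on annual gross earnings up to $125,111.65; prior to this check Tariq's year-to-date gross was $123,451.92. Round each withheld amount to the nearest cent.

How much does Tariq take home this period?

401(k) contribution: $4,735.21 × 0.0416 = $196.98
Taxable wages = $4,735.21 − $196.98 = $4,538.23
State income tax: $4,538.23 × 0.086 = $390.29
Federal income tax: $4,538.23 × 0.17 = $771.50
Local income tax: $4,538.23 × 0.01 = $45.38
Social Security tax: only $125,111.65 − $123,451.92 = $1,659.73 of this check is subject → $1,659.73 × 0.07 = $116.18
SDI: $4,735.21 × 0.0112 = $53.03
Medical insurance premium: $206.75
Wage garnishment: $4,735.21 × 0.0149 = $70.55
Total deductions = $196.98 + $390.29 + $771.50 + $45.38 + $116.18 + $53.03 + $206.75 + $70.55 = $1,850.66
Net pay = $4,735.21 − $1,850.66 = $2,884.55

$2,884.55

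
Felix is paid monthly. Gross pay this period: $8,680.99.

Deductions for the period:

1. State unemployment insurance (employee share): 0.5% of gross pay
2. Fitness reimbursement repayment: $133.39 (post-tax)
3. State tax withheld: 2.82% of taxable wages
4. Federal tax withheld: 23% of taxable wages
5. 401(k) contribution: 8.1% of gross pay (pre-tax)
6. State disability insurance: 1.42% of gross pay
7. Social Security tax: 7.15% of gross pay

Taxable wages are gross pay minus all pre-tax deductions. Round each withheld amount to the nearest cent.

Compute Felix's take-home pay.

401(k) contribution: $8,680.99 × 0.081 = $703.16
Taxable wages = $8,680.99 − $703.16 = $7,977.83
State tax withheld: $7,977.83 × 0.0282 = $224.97
Federal tax withheld: $7,977.83 × 0.23 = $1,834.90
State unemployment insurance (employee share): $8,680.99 × 0.005 = $43.40
Social Security tax: $8,680.99 × 0.0715 = $620.69
State disability insurance: $8,680.99 × 0.0142 = $123.27
Fitness reimbursement repayment: $133.39
Total deductions = $703.16 + $224.97 + $1,834.90 + $43.40 + $620.69 + $123.27 + $133.39 = $3,683.78
Net pay = $8,680.99 − $3,683.78 = $4,997.21

$4,997.21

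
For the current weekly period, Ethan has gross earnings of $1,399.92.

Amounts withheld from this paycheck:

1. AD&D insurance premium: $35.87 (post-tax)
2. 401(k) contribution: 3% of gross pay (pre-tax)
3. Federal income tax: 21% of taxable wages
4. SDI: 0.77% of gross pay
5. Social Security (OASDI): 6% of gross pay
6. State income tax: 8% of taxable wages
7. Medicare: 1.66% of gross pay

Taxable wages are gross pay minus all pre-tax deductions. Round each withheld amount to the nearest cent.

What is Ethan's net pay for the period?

$810.24

401(k) contribution: $1,399.92 × 0.03 = $42.00
Taxable wages = $1,399.92 − $42.00 = $1,357.92
State income tax: $1,357.92 × 0.08 = $108.63
Federal income tax: $1,357.92 × 0.21 = $285.16
Social Security (OASDI): $1,399.92 × 0.06 = $84.00
Medicare: $1,399.92 × 0.0166 = $23.24
SDI: $1,399.92 × 0.0077 = $10.78
AD&D insurance premium: $35.87
Total deductions = $42.00 + $108.63 + $285.16 + $84.00 + $23.24 + $10.78 + $35.87 = $589.68
Net pay = $1,399.92 − $589.68 = $810.24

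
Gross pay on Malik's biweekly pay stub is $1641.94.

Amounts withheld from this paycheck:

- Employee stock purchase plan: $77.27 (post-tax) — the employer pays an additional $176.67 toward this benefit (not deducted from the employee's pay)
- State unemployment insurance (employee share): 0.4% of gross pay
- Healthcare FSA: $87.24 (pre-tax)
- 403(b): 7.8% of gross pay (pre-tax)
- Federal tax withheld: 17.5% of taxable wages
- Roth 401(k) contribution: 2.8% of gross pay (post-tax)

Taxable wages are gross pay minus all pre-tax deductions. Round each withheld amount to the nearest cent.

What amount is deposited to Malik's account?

$1047.16

Healthcare FSA: $87.24
403(b): $1641.94 × 0.078 = $128.07
Pre-tax total = $87.24 + $128.07 = $215.31
Taxable wages = $1641.94 − $215.31 = $1426.63
Federal tax withheld: $1426.63 × 0.175 = $249.66
State unemployment insurance (employee share): $1641.94 × 0.004 = $6.57
Roth 401(k) contribution: $1641.94 × 0.028 = $45.97
Employee stock purchase plan: $77.27
(Employer's $176.67 toward employee stock purchase plan is not withheld from the employee.)
Total deductions = $87.24 + $128.07 + $249.66 + $6.57 + $45.97 + $77.27 = $594.78
Net pay = $1641.94 − $594.78 = $1047.16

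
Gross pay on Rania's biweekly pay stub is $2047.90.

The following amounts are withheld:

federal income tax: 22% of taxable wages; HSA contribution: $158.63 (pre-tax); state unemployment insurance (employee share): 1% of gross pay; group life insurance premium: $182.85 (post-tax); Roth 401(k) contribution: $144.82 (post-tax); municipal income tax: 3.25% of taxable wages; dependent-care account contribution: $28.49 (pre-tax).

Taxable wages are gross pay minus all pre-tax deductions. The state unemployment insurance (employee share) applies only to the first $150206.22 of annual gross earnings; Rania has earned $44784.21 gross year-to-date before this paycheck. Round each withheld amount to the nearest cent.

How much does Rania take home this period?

$1042.78

HSA contribution: $158.63
Dependent-care account contribution: $28.49
Pre-tax total = $158.63 + $28.49 = $187.12
Taxable wages = $2047.90 − $187.12 = $1860.78
Federal income tax: $1860.78 × 0.22 = $409.37
Municipal income tax: $1860.78 × 0.0325 = $60.48
State unemployment insurance (employee share): cap not yet reached, full $2047.90 is subject → $2047.90 × 0.01 = $20.48
Group life insurance premium: $182.85
Roth 401(k) contribution: $144.82
Total deductions = $158.63 + $28.49 + $409.37 + $60.48 + $20.48 + $182.85 + $144.82 = $1005.12
Net pay = $2047.90 − $1005.12 = $1042.78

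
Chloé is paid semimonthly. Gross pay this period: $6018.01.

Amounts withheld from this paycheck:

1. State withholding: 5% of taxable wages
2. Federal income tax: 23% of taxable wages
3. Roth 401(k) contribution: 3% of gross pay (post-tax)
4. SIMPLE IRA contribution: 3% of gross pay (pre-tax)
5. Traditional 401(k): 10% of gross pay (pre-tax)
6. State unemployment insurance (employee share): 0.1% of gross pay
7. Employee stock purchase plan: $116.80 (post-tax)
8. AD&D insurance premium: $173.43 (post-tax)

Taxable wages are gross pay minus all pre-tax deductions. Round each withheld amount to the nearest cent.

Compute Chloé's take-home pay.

$3292.90

Traditional 401(k): $6018.01 × 0.1 = $601.80
SIMPLE IRA contribution: $6018.01 × 0.03 = $180.54
Pre-tax total = $601.80 + $180.54 = $782.34
Taxable wages = $6018.01 − $782.34 = $5235.67
State withholding: $5235.67 × 0.05 = $261.78
Federal income tax: $5235.67 × 0.23 = $1204.20
State unemployment insurance (employee share): $6018.01 × 0.001 = $6.02
Roth 401(k) contribution: $6018.01 × 0.03 = $180.54
Employee stock purchase plan: $116.80
AD&D insurance premium: $173.43
Total deductions = $601.80 + $180.54 + $261.78 + $1204.20 + $6.02 + $180.54 + $116.80 + $173.43 = $2725.11
Net pay = $6018.01 − $2725.11 = $3292.90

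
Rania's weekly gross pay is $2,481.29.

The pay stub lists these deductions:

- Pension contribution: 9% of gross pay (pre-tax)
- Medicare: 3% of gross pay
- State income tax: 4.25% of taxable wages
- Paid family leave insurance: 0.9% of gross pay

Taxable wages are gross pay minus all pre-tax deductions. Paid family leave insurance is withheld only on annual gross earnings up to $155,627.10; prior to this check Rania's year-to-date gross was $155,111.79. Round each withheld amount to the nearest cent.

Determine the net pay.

$2,082.93

Pension contribution: $2,481.29 × 0.09 = $223.32
Taxable wages = $2,481.29 − $223.32 = $2,257.97
State income tax: $2,257.97 × 0.0425 = $95.96
Medicare: $2,481.29 × 0.03 = $74.44
Paid family leave insurance: only $155,627.10 − $155,111.79 = $515.31 of this check is subject → $515.31 × 0.009 = $4.64
Total deductions = $223.32 + $95.96 + $74.44 + $4.64 = $398.36
Net pay = $2,481.29 − $398.36 = $2,082.93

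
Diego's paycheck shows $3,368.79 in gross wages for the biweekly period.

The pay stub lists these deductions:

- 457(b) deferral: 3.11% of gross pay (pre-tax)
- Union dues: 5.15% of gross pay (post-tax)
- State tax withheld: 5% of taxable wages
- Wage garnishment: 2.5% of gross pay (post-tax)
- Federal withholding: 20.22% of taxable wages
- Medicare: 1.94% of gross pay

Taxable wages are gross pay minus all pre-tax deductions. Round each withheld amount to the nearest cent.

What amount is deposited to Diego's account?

$2,117.78

457(b) deferral: $3,368.79 × 0.0311 = $104.77
Taxable wages = $3,368.79 − $104.77 = $3,264.02
Federal withholding: $3,264.02 × 0.2022 = $659.98
State tax withheld: $3,264.02 × 0.05 = $163.20
Medicare: $3,368.79 × 0.0194 = $65.35
Union dues: $3,368.79 × 0.0515 = $173.49
Wage garnishment: $3,368.79 × 0.025 = $84.22
Total deductions = $104.77 + $659.98 + $163.20 + $65.35 + $173.49 + $84.22 = $1,251.01
Net pay = $3,368.79 − $1,251.01 = $2,117.78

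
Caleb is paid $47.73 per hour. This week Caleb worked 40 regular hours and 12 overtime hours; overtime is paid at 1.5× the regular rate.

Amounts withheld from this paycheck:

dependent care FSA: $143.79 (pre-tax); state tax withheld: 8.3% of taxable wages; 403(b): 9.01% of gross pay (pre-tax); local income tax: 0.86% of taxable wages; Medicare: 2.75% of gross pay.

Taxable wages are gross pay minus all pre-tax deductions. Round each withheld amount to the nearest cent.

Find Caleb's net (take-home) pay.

$2081.43

Regular pay: 40 × $47.73 = $1909.20
Overtime pay: 12 × $47.73 × 1.5 = $859.14
Gross pay = $1909.20 + $859.14 = $2768.34
Dependent care FSA: $143.79
403(b): $2768.34 × 0.0901 = $249.43
Pre-tax total = $143.79 + $249.43 = $393.22
Taxable wages = $2768.34 − $393.22 = $2375.12
Local income tax: $2375.12 × 0.0086 = $20.43
State tax withheld: $2375.12 × 0.083 = $197.13
Medicare: $2768.34 × 0.0275 = $76.13
Total deductions = $143.79 + $249.43 + $20.43 + $197.13 + $76.13 = $686.91
Net pay = $2768.34 − $686.91 = $2081.43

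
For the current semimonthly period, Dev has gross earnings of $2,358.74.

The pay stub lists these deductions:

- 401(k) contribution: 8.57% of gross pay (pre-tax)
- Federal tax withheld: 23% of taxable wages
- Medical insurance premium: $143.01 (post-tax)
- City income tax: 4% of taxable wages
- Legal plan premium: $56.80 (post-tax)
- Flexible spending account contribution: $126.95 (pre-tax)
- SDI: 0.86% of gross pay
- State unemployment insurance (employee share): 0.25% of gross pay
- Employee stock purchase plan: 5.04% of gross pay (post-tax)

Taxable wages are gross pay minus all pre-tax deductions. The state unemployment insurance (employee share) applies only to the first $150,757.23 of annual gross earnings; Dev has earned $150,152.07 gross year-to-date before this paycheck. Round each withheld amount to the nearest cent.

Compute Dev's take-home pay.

401(k) contribution: $2,358.74 × 0.0857 = $202.14
Flexible spending account contribution: $126.95
Pre-tax total = $202.14 + $126.95 = $329.09
Taxable wages = $2,358.74 − $329.09 = $2,029.65
Federal tax withheld: $2,029.65 × 0.23 = $466.82
City income tax: $2,029.65 × 0.04 = $81.19
State unemployment insurance (employee share): only $150,757.23 − $150,152.07 = $605.16 of this check is subject → $605.16 × 0.0025 = $1.51
SDI: $2,358.74 × 0.0086 = $20.29
Medical insurance premium: $143.01
Legal plan premium: $56.80
Employee stock purchase plan: $2,358.74 × 0.0504 = $118.88
Total deductions = $202.14 + $126.95 + $466.82 + $81.19 + $1.51 + $20.29 + $143.01 + $56.80 + $118.88 = $1,217.59
Net pay = $2,358.74 − $1,217.59 = $1,141.15

$1,141.15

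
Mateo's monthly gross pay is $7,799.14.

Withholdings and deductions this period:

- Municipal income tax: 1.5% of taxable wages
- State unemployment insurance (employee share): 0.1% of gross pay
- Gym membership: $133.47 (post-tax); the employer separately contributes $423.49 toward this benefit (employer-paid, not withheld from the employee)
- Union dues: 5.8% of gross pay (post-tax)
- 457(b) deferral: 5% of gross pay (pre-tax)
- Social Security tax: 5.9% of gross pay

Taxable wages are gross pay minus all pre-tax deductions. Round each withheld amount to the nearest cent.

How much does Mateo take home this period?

457(b) deferral: $7,799.14 × 0.05 = $389.96
Taxable wages = $7,799.14 − $389.96 = $7,409.18
Municipal income tax: $7,409.18 × 0.015 = $111.14
Social Security tax: $7,799.14 × 0.059 = $460.15
State unemployment insurance (employee share): $7,799.14 × 0.001 = $7.80
Gym membership: $133.47
Union dues: $7,799.14 × 0.058 = $452.35
(Employer's $423.49 toward gym membership is not withheld from the employee.)
Total deductions = $389.96 + $111.14 + $460.15 + $7.80 + $133.47 + $452.35 = $1,554.87
Net pay = $7,799.14 − $1,554.87 = $6,244.27

$6,244.27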